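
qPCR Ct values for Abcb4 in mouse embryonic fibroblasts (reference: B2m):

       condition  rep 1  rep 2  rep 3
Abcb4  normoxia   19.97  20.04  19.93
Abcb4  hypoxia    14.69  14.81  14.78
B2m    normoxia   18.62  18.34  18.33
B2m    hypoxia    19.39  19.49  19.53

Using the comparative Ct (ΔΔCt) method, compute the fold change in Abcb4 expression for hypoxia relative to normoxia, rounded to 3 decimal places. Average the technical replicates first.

Mean Ct: Abcb4 normoxia 19.980; Abcb4 hypoxia 14.760; B2m normoxia 18.430; B2m hypoxia 19.470
ΔCt(normoxia) = 19.980 − 18.430 = 1.550
ΔCt(hypoxia) = 14.760 − 19.470 = -4.710
ΔΔCt = -4.710 − 1.550 = -6.260
Fold change = 2^(−(-6.260)) = 2^6.260 = 76.6386

76.639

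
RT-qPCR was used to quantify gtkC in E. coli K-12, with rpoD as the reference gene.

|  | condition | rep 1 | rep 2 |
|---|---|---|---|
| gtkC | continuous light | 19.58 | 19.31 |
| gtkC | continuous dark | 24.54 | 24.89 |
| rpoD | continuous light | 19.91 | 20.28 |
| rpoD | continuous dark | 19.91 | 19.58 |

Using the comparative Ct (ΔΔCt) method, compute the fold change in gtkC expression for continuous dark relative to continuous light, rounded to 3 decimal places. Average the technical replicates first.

Mean Ct: gtkC continuous light 19.445; gtkC continuous dark 24.715; rpoD continuous light 20.095; rpoD continuous dark 19.745
ΔCt(continuous light) = 19.445 − 20.095 = -0.650
ΔCt(continuous dark) = 24.715 − 19.745 = 4.970
ΔΔCt = 4.970 − (-0.650) = 5.620
Fold change = 2^(−5.620) = 0.0203

0.020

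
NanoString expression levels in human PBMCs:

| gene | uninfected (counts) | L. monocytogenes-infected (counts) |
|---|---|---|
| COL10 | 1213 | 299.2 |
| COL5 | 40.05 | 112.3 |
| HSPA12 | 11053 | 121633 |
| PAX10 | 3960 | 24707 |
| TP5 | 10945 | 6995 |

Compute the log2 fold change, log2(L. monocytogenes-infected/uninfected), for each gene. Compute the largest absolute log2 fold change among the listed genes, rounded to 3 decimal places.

log2(299.2/1213) = -2.019  (COL10)
log2(112.3/40.05) = 1.487  (COL5)
log2(121633/11053) = 3.460  (HSPA12)
log2(24707/3960) = 2.641  (PAX10)
log2(6995/10945) = -0.646  (TP5)
The largest magnitude belongs to HSPA12.

3.460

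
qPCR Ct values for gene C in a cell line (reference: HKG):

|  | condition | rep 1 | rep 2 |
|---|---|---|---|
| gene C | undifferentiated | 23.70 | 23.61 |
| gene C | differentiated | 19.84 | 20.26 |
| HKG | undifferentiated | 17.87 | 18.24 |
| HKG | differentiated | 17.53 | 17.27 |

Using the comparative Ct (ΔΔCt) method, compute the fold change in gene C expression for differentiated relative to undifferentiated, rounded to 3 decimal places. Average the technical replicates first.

7.727

Mean Ct: gene C undifferentiated 23.655; gene C differentiated 20.050; HKG undifferentiated 18.055; HKG differentiated 17.400
ΔCt(undifferentiated) = 23.655 − 18.055 = 5.600
ΔCt(differentiated) = 20.050 − 17.400 = 2.650
ΔΔCt = 2.650 − 5.600 = -2.950
Fold change = 2^(−(-2.950)) = 2^2.950 = 7.7275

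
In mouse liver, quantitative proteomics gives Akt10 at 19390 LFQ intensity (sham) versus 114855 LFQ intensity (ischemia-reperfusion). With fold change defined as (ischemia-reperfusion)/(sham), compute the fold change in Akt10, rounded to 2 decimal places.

Fold change = 114855 / 19390 = 5.923
Akt10 is upregulated.

5.92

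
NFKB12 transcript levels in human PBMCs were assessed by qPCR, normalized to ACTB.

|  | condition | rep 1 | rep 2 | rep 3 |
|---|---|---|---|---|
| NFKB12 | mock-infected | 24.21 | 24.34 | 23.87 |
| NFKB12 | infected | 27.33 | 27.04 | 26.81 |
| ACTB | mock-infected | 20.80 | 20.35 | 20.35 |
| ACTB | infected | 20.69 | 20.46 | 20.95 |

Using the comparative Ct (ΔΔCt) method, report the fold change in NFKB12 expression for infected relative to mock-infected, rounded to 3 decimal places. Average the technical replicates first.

0.152

Mean Ct: NFKB12 mock-infected 24.140; NFKB12 infected 27.060; ACTB mock-infected 20.500; ACTB infected 20.700
ΔCt(mock-infected) = 24.140 − 20.500 = 3.640
ΔCt(infected) = 27.060 − 20.700 = 6.360
ΔΔCt = 6.360 − 3.640 = 2.720
Fold change = 2^(−2.720) = 0.1518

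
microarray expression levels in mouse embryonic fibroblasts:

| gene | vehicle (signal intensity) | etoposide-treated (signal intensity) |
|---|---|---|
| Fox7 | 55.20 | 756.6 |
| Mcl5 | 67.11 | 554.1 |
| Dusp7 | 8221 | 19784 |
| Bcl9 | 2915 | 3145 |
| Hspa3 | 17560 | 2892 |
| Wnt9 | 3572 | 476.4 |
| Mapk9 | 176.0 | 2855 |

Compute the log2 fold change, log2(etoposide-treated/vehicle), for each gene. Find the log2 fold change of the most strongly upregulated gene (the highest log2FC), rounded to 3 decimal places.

4.020

log2(756.6/55.20) = 3.777  (Fox7)
log2(554.1/67.11) = 3.046  (Mcl5)
log2(19784/8221) = 1.267  (Dusp7)
log2(3145/2915) = 0.110  (Bcl9)
log2(2892/17560) = -2.602  (Hspa3)
log2(476.4/3572) = -2.906  (Wnt9)
log2(2855/176.0) = 4.020  (Mapk9)
Mapk9 is most strongly upregulated.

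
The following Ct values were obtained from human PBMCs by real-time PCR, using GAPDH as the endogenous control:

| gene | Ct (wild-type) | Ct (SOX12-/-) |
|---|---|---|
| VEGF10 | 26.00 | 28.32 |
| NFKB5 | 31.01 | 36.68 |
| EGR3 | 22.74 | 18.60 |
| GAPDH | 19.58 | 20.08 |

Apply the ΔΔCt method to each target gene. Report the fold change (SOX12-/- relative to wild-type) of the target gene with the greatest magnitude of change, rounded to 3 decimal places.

VEGF10: ΔΔCt = (28.32−20.08) − (26.00−19.58) = 8.24 − 6.42 = 1.82; fold change = 2^-1.82 = 0.283
NFKB5: ΔΔCt = (36.68−20.08) − (31.01−19.58) = 16.60 − 11.43 = 5.17; fold change = 2^-5.17 = 0.028
EGR3: ΔΔCt = (18.60−20.08) − (22.74−19.58) = -1.48 − 3.16 = -4.64; fold change = 2^4.64 = 24.933
NFKB5 has the largest |ΔΔCt| = 5.17.

0.028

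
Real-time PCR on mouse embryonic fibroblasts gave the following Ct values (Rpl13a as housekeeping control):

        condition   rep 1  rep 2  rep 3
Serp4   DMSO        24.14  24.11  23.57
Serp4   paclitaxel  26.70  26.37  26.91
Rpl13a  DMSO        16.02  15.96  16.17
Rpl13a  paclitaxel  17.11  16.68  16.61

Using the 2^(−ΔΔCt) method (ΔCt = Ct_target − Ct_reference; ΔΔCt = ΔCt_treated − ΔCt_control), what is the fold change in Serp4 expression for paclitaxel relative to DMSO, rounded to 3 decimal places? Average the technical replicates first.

0.255

Mean Ct: Serp4 DMSO 23.940; Serp4 paclitaxel 26.660; Rpl13a DMSO 16.050; Rpl13a paclitaxel 16.800
ΔCt(DMSO) = 23.940 − 16.050 = 7.890
ΔCt(paclitaxel) = 26.660 − 16.800 = 9.860
ΔΔCt = 9.860 − 7.890 = 1.970
Fold change = 2^(−1.970) = 0.2553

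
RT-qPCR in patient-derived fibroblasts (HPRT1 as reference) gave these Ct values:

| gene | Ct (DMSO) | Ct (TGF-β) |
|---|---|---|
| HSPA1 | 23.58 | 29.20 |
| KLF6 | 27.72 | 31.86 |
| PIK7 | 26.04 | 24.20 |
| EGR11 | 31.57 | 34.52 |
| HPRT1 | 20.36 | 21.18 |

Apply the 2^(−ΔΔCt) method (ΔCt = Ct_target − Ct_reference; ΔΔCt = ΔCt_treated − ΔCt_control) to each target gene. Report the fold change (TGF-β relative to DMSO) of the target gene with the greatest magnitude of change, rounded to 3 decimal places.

HSPA1: ΔΔCt = (29.20−21.18) − (23.58−20.36) = 8.02 − 3.22 = 4.80; fold change = 2^-4.80 = 0.036
KLF6: ΔΔCt = (31.86−21.18) − (27.72−20.36) = 10.68 − 7.36 = 3.32; fold change = 2^-3.32 = 0.100
PIK7: ΔΔCt = (24.20−21.18) − (26.04−20.36) = 3.02 − 5.68 = -2.66; fold change = 2^2.66 = 6.320
EGR11: ΔΔCt = (34.52−21.18) − (31.57−20.36) = 13.34 − 11.21 = 2.13; fold change = 2^-2.13 = 0.228
HSPA1 has the largest |ΔΔCt| = 4.80.

0.036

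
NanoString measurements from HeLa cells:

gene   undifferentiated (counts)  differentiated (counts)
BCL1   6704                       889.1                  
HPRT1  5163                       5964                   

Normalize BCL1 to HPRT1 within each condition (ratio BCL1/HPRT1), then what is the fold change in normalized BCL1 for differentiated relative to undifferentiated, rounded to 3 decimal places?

0.115

BCL1/HPRT1 (undifferentiated) = 6704 / 5163 = 1.2985
BCL1/HPRT1 (differentiated) = 889.1 / 5964 = 0.14908
Fold change = 0.14908 / 1.2985 = 0.1148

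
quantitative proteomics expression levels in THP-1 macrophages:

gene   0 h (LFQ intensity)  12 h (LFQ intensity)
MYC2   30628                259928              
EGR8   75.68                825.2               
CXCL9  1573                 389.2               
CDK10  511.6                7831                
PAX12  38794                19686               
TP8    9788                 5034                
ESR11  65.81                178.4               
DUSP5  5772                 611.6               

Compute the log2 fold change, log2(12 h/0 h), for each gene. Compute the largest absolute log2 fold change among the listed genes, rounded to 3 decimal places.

log2(259928/30628) = 3.085  (MYC2)
log2(825.2/75.68) = 3.447  (EGR8)
log2(389.2/1573) = -2.015  (CXCL9)
log2(7831/511.6) = 3.936  (CDK10)
log2(19686/38794) = -0.979  (PAX12)
log2(5034/9788) = -0.959  (TP8)
log2(178.4/65.81) = 1.439  (ESR11)
log2(611.6/5772) = -3.238  (DUSP5)
The largest magnitude belongs to CDK10.

3.936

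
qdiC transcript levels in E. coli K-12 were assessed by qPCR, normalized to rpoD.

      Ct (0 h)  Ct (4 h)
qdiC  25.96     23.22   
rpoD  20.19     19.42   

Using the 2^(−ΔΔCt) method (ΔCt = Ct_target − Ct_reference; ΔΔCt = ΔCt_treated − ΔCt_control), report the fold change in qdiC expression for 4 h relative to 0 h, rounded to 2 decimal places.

ΔCt(0 h) = 25.960 − 20.190 = 5.770
ΔCt(4 h) = 23.220 − 19.420 = 3.800
ΔΔCt = 3.800 − 5.770 = -1.970
Fold change = 2^(−(-1.970)) = 2^1.970 = 3.918

3.92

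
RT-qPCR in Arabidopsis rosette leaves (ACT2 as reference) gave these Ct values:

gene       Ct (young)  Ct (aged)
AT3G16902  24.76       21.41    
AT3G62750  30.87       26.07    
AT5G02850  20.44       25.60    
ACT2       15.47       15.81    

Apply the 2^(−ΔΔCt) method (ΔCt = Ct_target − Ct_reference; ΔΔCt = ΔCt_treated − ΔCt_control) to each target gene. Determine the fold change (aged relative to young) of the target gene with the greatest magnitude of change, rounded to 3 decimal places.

AT3G16902: ΔΔCt = (21.41−15.81) − (24.76−15.47) = 5.60 − 9.29 = -3.69; fold change = 2^3.69 = 12.906
AT3G62750: ΔΔCt = (26.07−15.81) − (30.87−15.47) = 10.26 − 15.40 = -5.14; fold change = 2^5.14 = 35.261
AT5G02850: ΔΔCt = (25.60−15.81) − (20.44−15.47) = 9.79 − 4.97 = 4.82; fold change = 2^-4.82 = 0.035
AT3G62750 has the largest |ΔΔCt| = 5.14.

35.261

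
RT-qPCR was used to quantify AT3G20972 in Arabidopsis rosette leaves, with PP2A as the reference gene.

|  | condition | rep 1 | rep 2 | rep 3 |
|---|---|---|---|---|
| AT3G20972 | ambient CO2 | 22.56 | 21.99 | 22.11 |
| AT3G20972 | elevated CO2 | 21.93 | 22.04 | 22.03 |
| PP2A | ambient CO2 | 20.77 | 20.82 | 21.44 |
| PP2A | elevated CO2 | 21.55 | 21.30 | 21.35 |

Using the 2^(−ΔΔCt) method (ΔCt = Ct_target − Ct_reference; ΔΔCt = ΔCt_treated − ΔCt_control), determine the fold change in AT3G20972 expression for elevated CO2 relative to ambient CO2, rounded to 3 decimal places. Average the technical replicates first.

1.526

Mean Ct: AT3G20972 ambient CO2 22.220; AT3G20972 elevated CO2 22.000; PP2A ambient CO2 21.010; PP2A elevated CO2 21.400
ΔCt(ambient CO2) = 22.220 − 21.010 = 1.210
ΔCt(elevated CO2) = 22.000 − 21.400 = 0.600
ΔΔCt = 0.600 − 1.210 = -0.610
Fold change = 2^(−(-0.610)) = 2^0.610 = 1.5263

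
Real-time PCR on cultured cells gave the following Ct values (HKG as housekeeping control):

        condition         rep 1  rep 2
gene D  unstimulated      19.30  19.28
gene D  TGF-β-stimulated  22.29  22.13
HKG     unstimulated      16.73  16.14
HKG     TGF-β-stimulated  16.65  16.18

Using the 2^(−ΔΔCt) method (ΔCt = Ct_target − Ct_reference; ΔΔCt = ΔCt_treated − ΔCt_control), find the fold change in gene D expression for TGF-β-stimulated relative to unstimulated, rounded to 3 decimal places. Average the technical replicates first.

Mean Ct: gene D unstimulated 19.290; gene D TGF-β-stimulated 22.210; HKG unstimulated 16.435; HKG TGF-β-stimulated 16.415
ΔCt(unstimulated) = 19.290 − 16.435 = 2.855
ΔCt(TGF-β-stimulated) = 22.210 − 16.415 = 5.795
ΔΔCt = 5.795 − 2.855 = 2.940
Fold change = 2^(−2.940) = 0.1303

0.130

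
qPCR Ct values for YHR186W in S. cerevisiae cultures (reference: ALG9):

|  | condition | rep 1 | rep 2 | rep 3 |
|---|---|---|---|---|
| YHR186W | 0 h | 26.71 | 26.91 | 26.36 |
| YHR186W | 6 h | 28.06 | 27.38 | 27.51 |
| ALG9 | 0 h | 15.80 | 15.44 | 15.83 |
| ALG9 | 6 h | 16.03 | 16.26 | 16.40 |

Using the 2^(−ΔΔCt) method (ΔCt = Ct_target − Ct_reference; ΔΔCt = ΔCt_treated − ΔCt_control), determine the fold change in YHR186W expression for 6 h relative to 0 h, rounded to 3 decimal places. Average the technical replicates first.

0.732

Mean Ct: YHR186W 0 h 26.660; YHR186W 6 h 27.650; ALG9 0 h 15.690; ALG9 6 h 16.230
ΔCt(0 h) = 26.660 − 15.690 = 10.970
ΔCt(6 h) = 27.650 − 16.230 = 11.420
ΔΔCt = 11.420 − 10.970 = 0.450
Fold change = 2^(−0.450) = 0.7320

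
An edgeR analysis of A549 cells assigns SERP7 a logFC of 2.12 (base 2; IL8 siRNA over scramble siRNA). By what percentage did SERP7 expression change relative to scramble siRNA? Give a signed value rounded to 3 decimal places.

334.694%

Fold change = 2^(2.12) = 4.3469
Percent change = (FC − 1) × 100% = (4.3469 − 1) × 100 = 334.694%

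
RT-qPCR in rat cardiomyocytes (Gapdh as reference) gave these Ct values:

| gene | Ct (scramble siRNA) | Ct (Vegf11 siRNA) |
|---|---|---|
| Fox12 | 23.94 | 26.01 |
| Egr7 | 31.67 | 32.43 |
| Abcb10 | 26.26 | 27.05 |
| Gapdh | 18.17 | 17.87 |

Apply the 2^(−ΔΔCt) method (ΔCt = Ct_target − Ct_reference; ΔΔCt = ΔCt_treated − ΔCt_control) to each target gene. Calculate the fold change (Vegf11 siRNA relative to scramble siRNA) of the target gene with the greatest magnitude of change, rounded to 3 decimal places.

0.193

Fox12: ΔΔCt = (26.01−17.87) − (23.94−18.17) = 8.14 − 5.77 = 2.37; fold change = 2^-2.37 = 0.193
Egr7: ΔΔCt = (32.43−17.87) − (31.67−18.17) = 14.56 − 13.50 = 1.06; fold change = 2^-1.06 = 0.480
Abcb10: ΔΔCt = (27.05−17.87) − (26.26−18.17) = 9.18 − 8.09 = 1.09; fold change = 2^-1.09 = 0.470
Fox12 has the largest |ΔΔCt| = 2.37.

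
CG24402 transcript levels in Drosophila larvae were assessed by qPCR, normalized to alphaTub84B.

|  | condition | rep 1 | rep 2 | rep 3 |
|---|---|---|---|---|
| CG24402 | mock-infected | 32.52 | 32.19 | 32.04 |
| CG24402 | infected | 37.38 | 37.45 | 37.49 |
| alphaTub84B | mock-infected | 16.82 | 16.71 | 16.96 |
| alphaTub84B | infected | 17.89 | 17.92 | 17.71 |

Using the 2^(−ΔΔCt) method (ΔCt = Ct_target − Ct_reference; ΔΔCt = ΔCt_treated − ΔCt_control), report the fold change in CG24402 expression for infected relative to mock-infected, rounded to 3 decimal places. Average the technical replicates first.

0.055

Mean Ct: CG24402 mock-infected 32.250; CG24402 infected 37.440; alphaTub84B mock-infected 16.830; alphaTub84B infected 17.840
ΔCt(mock-infected) = 32.250 − 16.830 = 15.420
ΔCt(infected) = 37.440 − 17.840 = 19.600
ΔΔCt = 19.600 − 15.420 = 4.180
Fold change = 2^(−4.180) = 0.0552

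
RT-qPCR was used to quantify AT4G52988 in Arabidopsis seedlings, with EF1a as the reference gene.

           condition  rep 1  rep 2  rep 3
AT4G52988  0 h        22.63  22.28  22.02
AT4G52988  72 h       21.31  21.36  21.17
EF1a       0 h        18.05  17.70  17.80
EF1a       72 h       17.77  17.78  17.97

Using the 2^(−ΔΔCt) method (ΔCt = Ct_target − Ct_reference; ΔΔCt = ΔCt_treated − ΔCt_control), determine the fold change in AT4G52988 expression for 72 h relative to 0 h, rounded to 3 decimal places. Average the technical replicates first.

Mean Ct: AT4G52988 0 h 22.310; AT4G52988 72 h 21.280; EF1a 0 h 17.850; EF1a 72 h 17.840
ΔCt(0 h) = 22.310 − 17.850 = 4.460
ΔCt(72 h) = 21.280 − 17.840 = 3.440
ΔΔCt = 3.440 − 4.460 = -1.020
Fold change = 2^(−(-1.020)) = 2^1.020 = 2.0279

2.028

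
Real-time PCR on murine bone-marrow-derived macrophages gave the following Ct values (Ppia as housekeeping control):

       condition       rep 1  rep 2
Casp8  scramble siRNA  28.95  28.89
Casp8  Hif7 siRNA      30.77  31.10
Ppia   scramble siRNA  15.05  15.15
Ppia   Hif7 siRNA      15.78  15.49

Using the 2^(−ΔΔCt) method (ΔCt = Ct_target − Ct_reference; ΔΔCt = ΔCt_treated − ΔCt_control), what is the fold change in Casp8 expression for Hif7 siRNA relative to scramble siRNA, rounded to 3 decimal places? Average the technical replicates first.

0.358

Mean Ct: Casp8 scramble siRNA 28.920; Casp8 Hif7 siRNA 30.935; Ppia scramble siRNA 15.100; Ppia Hif7 siRNA 15.635
ΔCt(scramble siRNA) = 28.920 − 15.100 = 13.820
ΔCt(Hif7 siRNA) = 30.935 − 15.635 = 15.300
ΔΔCt = 15.300 − 13.820 = 1.480
Fold change = 2^(−1.480) = 0.3585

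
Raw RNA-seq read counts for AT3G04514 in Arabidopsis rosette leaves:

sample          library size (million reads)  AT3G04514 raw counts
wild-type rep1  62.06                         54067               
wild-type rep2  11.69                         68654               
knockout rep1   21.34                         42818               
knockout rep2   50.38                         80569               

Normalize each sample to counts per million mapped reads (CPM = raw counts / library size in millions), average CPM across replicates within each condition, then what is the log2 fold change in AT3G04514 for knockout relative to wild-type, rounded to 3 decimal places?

-0.903

CPM(wild-type rep1) = 54067 / 62.06 = 871.2053
CPM(wild-type rep2) = 68654 / 11.69 = 5872.8828
CPM(knockout rep1) = 42818 / 21.34 = 2006.4667
CPM(knockout rep2) = 80569 / 50.38 = 1599.2259
mean CPM(wild-type) = 3372.0440; mean CPM(knockout) = 1802.8463
Fold change = 1802.8463 / 3372.0440 = 0.53464
log2(0.53464) = -0.9033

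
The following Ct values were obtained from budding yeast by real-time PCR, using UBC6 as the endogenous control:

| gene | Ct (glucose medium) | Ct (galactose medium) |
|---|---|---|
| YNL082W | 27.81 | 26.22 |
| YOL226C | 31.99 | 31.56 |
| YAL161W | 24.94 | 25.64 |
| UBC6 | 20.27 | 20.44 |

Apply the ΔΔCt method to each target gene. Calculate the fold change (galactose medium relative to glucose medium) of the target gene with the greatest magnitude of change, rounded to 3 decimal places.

YNL082W: ΔΔCt = (26.22−20.44) − (27.81−20.27) = 5.78 − 7.54 = -1.76; fold change = 2^1.76 = 3.387
YOL226C: ΔΔCt = (31.56−20.44) − (31.99−20.27) = 11.12 − 11.72 = -0.60; fold change = 2^0.60 = 1.516
YAL161W: ΔΔCt = (25.64−20.44) − (24.94−20.27) = 5.20 − 4.67 = 0.53; fold change = 2^-0.53 = 0.693
YNL082W has the largest |ΔΔCt| = 1.76.

3.387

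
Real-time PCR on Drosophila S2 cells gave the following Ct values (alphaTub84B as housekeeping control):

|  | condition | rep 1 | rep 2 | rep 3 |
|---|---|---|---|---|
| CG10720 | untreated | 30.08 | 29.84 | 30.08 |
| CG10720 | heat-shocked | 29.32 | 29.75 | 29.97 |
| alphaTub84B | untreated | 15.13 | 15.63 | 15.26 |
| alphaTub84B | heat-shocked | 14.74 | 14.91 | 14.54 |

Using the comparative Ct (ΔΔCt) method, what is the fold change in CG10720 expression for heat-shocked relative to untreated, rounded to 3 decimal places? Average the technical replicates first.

Mean Ct: CG10720 untreated 30.000; CG10720 heat-shocked 29.680; alphaTub84B untreated 15.340; alphaTub84B heat-shocked 14.730
ΔCt(untreated) = 30.000 − 15.340 = 14.660
ΔCt(heat-shocked) = 29.680 − 14.730 = 14.950
ΔΔCt = 14.950 − 14.660 = 0.290
Fold change = 2^(−0.290) = 0.8179

0.818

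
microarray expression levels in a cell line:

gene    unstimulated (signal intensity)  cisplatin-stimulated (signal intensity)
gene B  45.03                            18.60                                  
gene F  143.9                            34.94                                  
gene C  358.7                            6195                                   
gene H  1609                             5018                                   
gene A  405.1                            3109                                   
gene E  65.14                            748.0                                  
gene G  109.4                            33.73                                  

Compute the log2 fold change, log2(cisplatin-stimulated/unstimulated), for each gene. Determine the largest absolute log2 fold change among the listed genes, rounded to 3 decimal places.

4.110

log2(18.60/45.03) = -1.276  (gene B)
log2(34.94/143.9) = -2.042  (gene F)
log2(6195/358.7) = 4.110  (gene C)
log2(5018/1609) = 1.641  (gene H)
log2(3109/405.1) = 2.940  (gene A)
log2(748.0/65.14) = 3.521  (gene E)
log2(33.73/109.4) = -1.698  (gene G)
The largest magnitude belongs to gene C.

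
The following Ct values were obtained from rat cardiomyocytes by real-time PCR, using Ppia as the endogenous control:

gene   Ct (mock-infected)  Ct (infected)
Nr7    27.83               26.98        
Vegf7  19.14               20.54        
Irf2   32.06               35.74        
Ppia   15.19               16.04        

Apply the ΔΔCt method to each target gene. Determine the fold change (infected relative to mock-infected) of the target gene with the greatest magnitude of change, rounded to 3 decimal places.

0.141

Nr7: ΔΔCt = (26.98−16.04) − (27.83−15.19) = 10.94 − 12.64 = -1.70; fold change = 2^1.70 = 3.249
Vegf7: ΔΔCt = (20.54−16.04) − (19.14−15.19) = 4.50 − 3.95 = 0.55; fold change = 2^-0.55 = 0.683
Irf2: ΔΔCt = (35.74−16.04) − (32.06−15.19) = 19.70 − 16.87 = 2.83; fold change = 2^-2.83 = 0.141
Irf2 has the largest |ΔΔCt| = 2.83.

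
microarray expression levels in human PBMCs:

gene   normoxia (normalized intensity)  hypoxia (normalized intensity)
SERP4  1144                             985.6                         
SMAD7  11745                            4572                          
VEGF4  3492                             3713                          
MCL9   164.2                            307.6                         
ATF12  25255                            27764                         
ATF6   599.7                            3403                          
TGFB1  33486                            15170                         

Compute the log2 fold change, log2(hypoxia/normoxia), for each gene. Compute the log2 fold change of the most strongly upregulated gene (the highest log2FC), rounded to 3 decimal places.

2.504

log2(985.6/1144) = -0.215  (SERP4)
log2(4572/11745) = -1.361  (SMAD7)
log2(3713/3492) = 0.089  (VEGF4)
log2(307.6/164.2) = 0.906  (MCL9)
log2(27764/25255) = 0.137  (ATF12)
log2(3403/599.7) = 2.504  (ATF6)
log2(15170/33486) = -1.142  (TGFB1)
ATF6 is most strongly upregulated.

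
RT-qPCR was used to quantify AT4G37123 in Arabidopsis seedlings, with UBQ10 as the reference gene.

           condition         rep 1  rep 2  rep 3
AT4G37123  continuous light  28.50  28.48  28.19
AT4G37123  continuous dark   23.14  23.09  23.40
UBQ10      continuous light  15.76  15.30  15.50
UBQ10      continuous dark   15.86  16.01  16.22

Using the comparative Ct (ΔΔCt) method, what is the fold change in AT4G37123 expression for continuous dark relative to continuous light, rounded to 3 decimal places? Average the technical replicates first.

Mean Ct: AT4G37123 continuous light 28.390; AT4G37123 continuous dark 23.210; UBQ10 continuous light 15.520; UBQ10 continuous dark 16.030
ΔCt(continuous light) = 28.390 − 15.520 = 12.870
ΔCt(continuous dark) = 23.210 − 16.030 = 7.180
ΔΔCt = 7.180 − 12.870 = -5.690
Fold change = 2^(−(-5.690)) = 2^5.690 = 51.6251

51.625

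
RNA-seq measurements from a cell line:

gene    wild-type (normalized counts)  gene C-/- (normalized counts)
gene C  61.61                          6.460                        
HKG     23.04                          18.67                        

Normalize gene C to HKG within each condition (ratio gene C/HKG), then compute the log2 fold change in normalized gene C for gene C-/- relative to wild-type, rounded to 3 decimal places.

-2.950

gene C/HKG (wild-type) = 61.61 / 23.04 = 2.674
gene C/HKG (gene C-/-) = 6.460 / 18.67 = 0.34601
Fold change = 0.34601 / 2.674 = 0.1294
log2(0.1294) = -2.9501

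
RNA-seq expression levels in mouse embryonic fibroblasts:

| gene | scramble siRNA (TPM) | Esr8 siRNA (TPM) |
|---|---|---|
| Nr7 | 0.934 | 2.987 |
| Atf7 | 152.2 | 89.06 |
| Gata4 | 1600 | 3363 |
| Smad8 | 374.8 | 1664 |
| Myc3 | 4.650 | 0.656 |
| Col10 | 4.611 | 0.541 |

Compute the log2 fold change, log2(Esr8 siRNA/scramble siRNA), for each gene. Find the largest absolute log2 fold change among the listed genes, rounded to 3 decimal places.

log2(2.987/0.934) = 1.677  (Nr7)
log2(89.06/152.2) = -0.773  (Atf7)
log2(3363/1600) = 1.072  (Gata4)
log2(1664/374.8) = 2.150  (Smad8)
log2(0.656/4.650) = -2.825  (Myc3)
log2(0.541/4.611) = -3.091  (Col10)
The largest magnitude belongs to Col10.

3.091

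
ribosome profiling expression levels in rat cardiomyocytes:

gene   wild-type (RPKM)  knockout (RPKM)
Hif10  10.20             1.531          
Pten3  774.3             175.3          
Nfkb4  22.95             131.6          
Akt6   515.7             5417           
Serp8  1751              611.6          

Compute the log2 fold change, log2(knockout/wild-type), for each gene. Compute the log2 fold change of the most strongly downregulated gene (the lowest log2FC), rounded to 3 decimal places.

log2(1.531/10.20) = -2.736  (Hif10)
log2(175.3/774.3) = -2.143  (Pten3)
log2(131.6/22.95) = 2.520  (Nfkb4)
log2(5417/515.7) = 3.393  (Akt6)
log2(611.6/1751) = -1.518  (Serp8)
Hif10 is most strongly downregulated.

-2.736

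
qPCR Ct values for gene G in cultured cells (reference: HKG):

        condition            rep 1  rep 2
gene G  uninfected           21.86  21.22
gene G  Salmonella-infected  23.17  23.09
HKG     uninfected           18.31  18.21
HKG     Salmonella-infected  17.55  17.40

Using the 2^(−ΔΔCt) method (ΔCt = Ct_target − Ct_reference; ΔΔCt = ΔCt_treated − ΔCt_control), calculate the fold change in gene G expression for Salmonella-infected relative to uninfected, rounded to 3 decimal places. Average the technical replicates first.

Mean Ct: gene G uninfected 21.540; gene G Salmonella-infected 23.130; HKG uninfected 18.260; HKG Salmonella-infected 17.475
ΔCt(uninfected) = 21.540 − 18.260 = 3.280
ΔCt(Salmonella-infected) = 23.130 − 17.475 = 5.655
ΔΔCt = 5.655 − 3.280 = 2.375
Fold change = 2^(−2.375) = 0.1928

0.193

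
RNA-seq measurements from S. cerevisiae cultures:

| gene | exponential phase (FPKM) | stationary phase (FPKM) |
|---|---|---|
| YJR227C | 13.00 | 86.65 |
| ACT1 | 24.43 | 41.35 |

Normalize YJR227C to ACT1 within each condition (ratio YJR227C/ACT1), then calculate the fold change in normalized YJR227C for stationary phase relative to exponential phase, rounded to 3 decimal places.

3.938

YJR227C/ACT1 (exponential phase) = 13.00 / 24.43 = 0.53213
YJR227C/ACT1 (stationary phase) = 86.65 / 41.35 = 2.0955
Fold change = 2.0955 / 0.53213 = 3.9380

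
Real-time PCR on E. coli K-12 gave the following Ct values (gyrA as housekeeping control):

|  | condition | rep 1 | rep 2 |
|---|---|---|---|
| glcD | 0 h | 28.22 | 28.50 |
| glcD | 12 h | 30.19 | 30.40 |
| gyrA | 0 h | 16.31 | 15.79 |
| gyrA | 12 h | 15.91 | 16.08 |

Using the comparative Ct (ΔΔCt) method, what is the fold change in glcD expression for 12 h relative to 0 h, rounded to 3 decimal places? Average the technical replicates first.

0.252

Mean Ct: glcD 0 h 28.360; glcD 12 h 30.295; gyrA 0 h 16.050; gyrA 12 h 15.995
ΔCt(0 h) = 28.360 − 16.050 = 12.310
ΔCt(12 h) = 30.295 − 15.995 = 14.300
ΔΔCt = 14.300 − 12.310 = 1.990
Fold change = 2^(−1.990) = 0.2517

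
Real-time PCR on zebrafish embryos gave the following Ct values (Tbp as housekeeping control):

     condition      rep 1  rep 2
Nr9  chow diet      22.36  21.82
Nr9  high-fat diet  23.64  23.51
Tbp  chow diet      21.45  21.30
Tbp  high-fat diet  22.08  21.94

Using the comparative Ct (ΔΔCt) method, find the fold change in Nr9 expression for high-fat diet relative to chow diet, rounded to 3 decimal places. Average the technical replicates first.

0.555

Mean Ct: Nr9 chow diet 22.090; Nr9 high-fat diet 23.575; Tbp chow diet 21.375; Tbp high-fat diet 22.010
ΔCt(chow diet) = 22.090 − 21.375 = 0.715
ΔCt(high-fat diet) = 23.575 − 22.010 = 1.565
ΔΔCt = 1.565 − 0.715 = 0.850
Fold change = 2^(−0.850) = 0.5548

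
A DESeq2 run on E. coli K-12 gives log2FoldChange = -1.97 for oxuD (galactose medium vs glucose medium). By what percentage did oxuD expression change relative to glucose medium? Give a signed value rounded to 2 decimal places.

-74.47%

Fold change = 2^(-1.97) = 0.2553
Percent change = (FC − 1) × 100% = (0.2553 − 1) × 100 = -74.47%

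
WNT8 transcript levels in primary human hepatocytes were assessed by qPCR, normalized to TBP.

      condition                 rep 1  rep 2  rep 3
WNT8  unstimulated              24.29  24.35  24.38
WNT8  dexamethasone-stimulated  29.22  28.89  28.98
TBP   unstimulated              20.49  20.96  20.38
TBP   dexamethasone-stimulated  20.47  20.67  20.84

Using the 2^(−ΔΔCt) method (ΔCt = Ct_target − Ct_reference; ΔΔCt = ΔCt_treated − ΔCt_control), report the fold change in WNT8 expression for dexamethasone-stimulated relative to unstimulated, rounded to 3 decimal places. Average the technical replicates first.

0.040

Mean Ct: WNT8 unstimulated 24.340; WNT8 dexamethasone-stimulated 29.030; TBP unstimulated 20.610; TBP dexamethasone-stimulated 20.660
ΔCt(unstimulated) = 24.340 − 20.610 = 3.730
ΔCt(dexamethasone-stimulated) = 29.030 − 20.660 = 8.370
ΔΔCt = 8.370 − 3.730 = 4.640
Fold change = 2^(−4.640) = 0.0401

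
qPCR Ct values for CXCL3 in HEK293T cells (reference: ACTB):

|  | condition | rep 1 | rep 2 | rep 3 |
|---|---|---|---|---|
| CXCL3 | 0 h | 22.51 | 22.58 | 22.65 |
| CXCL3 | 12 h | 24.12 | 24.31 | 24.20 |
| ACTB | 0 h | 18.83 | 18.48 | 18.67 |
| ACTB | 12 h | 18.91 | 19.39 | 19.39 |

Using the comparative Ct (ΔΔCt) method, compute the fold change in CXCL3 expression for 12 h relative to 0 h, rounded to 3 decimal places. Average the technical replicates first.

Mean Ct: CXCL3 0 h 22.580; CXCL3 12 h 24.210; ACTB 0 h 18.660; ACTB 12 h 19.230
ΔCt(0 h) = 22.580 − 18.660 = 3.920
ΔCt(12 h) = 24.210 − 19.230 = 4.980
ΔΔCt = 4.980 − 3.920 = 1.060
Fold change = 2^(−1.060) = 0.4796

0.480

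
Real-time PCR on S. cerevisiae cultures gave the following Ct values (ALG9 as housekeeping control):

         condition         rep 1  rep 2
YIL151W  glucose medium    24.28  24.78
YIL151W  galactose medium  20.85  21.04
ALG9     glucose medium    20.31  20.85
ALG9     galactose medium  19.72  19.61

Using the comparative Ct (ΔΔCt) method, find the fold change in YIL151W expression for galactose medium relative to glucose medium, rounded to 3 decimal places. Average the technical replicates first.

6.364

Mean Ct: YIL151W glucose medium 24.530; YIL151W galactose medium 20.945; ALG9 glucose medium 20.580; ALG9 galactose medium 19.665
ΔCt(glucose medium) = 24.530 − 20.580 = 3.950
ΔCt(galactose medium) = 20.945 − 19.665 = 1.280
ΔΔCt = 1.280 − 3.950 = -2.670
Fold change = 2^(−(-2.670)) = 2^2.670 = 6.3643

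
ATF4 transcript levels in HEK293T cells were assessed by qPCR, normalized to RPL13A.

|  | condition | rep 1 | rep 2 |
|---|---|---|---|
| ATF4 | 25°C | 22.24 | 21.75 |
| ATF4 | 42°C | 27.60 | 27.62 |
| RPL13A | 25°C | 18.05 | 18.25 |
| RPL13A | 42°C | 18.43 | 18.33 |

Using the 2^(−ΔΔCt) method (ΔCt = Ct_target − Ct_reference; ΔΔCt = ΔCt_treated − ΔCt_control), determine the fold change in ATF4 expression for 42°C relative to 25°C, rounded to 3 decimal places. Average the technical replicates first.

Mean Ct: ATF4 25°C 21.995; ATF4 42°C 27.610; RPL13A 25°C 18.150; RPL13A 42°C 18.380
ΔCt(25°C) = 21.995 − 18.150 = 3.845
ΔCt(42°C) = 27.610 − 18.380 = 9.230
ΔΔCt = 9.230 − 3.845 = 5.385
Fold change = 2^(−5.385) = 0.0239

0.024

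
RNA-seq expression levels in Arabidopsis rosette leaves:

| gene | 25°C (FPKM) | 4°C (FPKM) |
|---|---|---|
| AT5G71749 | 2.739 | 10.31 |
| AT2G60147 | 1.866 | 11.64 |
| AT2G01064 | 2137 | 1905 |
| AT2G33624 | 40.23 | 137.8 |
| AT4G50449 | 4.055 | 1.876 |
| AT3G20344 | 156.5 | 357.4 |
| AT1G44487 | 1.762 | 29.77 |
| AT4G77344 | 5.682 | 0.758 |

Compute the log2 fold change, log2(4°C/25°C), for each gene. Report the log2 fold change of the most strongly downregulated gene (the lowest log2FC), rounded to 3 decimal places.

-2.906

log2(10.31/2.739) = 1.912  (AT5G71749)
log2(11.64/1.866) = 2.641  (AT2G60147)
log2(1905/2137) = -0.166  (AT2G01064)
log2(137.8/40.23) = 1.776  (AT2G33624)
log2(1.876/4.055) = -1.112  (AT4G50449)
log2(357.4/156.5) = 1.191  (AT3G20344)
log2(29.77/1.762) = 4.079  (AT1G44487)
log2(0.758/5.682) = -2.906  (AT4G77344)
AT4G77344 is most strongly downregulated.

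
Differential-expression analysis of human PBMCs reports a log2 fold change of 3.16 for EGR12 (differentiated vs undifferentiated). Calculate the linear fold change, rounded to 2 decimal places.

8.94

Fold change = 2^(3.16) = 8.938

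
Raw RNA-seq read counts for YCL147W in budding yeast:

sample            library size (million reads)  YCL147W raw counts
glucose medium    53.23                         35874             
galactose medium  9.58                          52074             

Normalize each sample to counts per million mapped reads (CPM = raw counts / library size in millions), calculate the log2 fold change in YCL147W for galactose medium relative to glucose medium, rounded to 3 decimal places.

CPM(glucose medium) = 35874 / 53.23 = 673.9433
CPM(galactose medium) = 52074 / 9.58 = 5435.6994
Fold change = 5435.6994 / 673.9433 = 8.06551
log2(8.06551) = 3.0118

3.012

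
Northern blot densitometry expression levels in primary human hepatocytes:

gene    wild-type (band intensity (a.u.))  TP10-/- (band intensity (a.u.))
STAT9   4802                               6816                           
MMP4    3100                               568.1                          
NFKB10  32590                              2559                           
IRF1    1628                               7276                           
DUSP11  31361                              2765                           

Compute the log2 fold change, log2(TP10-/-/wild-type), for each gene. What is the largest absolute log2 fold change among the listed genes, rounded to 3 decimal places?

log2(6816/4802) = 0.505  (STAT9)
log2(568.1/3100) = -2.448  (MMP4)
log2(2559/32590) = -3.671  (NFKB10)
log2(7276/1628) = 2.160  (IRF1)
log2(2765/31361) = -3.504  (DUSP11)
The largest magnitude belongs to NFKB10.

3.671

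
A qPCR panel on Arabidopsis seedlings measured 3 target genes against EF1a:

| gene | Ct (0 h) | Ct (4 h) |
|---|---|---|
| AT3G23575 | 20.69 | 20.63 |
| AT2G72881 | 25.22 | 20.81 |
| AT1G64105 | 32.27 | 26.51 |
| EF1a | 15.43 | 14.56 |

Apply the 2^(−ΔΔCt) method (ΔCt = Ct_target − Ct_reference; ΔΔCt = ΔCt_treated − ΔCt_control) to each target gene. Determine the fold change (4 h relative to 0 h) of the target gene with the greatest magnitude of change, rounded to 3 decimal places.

29.651

AT3G23575: ΔΔCt = (20.63−14.56) − (20.69−15.43) = 6.07 − 5.26 = 0.81; fold change = 2^-0.81 = 0.570
AT2G72881: ΔΔCt = (20.81−14.56) − (25.22−15.43) = 6.25 − 9.79 = -3.54; fold change = 2^3.54 = 11.632
AT1G64105: ΔΔCt = (26.51−14.56) − (32.27−15.43) = 11.95 − 16.84 = -4.89; fold change = 2^4.89 = 29.651
AT1G64105 has the largest |ΔΔCt| = 4.89.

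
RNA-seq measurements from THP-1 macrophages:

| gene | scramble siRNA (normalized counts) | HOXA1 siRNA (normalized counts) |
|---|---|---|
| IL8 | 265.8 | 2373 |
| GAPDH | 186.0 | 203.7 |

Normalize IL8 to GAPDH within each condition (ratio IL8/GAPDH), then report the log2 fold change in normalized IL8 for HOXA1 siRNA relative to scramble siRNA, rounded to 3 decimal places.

3.027

IL8/GAPDH (scramble siRNA) = 265.8 / 186.0 = 1.429
IL8/GAPDH (HOXA1 siRNA) = 2373 / 203.7 = 11.649
Fold change = 11.649 / 1.429 = 8.1520
log2(8.1520) = 3.0272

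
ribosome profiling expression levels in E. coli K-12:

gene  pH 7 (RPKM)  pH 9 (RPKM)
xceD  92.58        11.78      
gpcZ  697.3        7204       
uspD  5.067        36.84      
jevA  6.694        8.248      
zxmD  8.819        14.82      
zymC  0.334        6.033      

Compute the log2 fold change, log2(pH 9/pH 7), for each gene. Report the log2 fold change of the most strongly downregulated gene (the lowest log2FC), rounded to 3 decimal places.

-2.974

log2(11.78/92.58) = -2.974  (xceD)
log2(7204/697.3) = 3.369  (gpcZ)
log2(36.84/5.067) = 2.862  (uspD)
log2(8.248/6.694) = 0.301  (jevA)
log2(14.82/8.819) = 0.749  (zxmD)
log2(6.033/0.334) = 4.175  (zymC)
xceD is most strongly downregulated.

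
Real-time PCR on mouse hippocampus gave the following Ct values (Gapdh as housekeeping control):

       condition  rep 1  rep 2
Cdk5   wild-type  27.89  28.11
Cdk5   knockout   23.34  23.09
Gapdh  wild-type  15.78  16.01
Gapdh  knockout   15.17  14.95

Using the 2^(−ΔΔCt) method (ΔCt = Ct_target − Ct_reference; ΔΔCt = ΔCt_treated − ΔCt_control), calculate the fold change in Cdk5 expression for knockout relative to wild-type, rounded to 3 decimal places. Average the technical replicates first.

Mean Ct: Cdk5 wild-type 28.000; Cdk5 knockout 23.215; Gapdh wild-type 15.895; Gapdh knockout 15.060
ΔCt(wild-type) = 28.000 − 15.895 = 12.105
ΔCt(knockout) = 23.215 − 15.060 = 8.155
ΔΔCt = 8.155 − 12.105 = -3.950
Fold change = 2^(−(-3.950)) = 2^3.950 = 15.4550

15.455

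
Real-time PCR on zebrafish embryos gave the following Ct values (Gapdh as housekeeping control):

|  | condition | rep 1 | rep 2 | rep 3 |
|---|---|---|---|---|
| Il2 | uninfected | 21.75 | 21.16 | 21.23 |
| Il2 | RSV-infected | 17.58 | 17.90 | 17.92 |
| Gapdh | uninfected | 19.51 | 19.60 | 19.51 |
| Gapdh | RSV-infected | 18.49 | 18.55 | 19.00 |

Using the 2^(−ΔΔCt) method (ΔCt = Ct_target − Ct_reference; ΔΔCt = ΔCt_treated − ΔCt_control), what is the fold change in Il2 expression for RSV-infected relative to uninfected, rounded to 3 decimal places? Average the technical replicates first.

Mean Ct: Il2 uninfected 21.380; Il2 RSV-infected 17.800; Gapdh uninfected 19.540; Gapdh RSV-infected 18.680
ΔCt(uninfected) = 21.380 − 19.540 = 1.840
ΔCt(RSV-infected) = 17.800 − 18.680 = -0.880
ΔΔCt = -0.880 − 1.840 = -2.720
Fold change = 2^(−(-2.720)) = 2^2.720 = 6.5887

6.589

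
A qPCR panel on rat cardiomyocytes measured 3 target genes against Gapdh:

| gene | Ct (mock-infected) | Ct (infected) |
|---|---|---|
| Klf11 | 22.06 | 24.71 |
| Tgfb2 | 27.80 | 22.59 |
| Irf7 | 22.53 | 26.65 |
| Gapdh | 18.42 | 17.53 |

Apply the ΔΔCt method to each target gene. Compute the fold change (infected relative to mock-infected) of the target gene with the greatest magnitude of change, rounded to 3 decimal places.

Klf11: ΔΔCt = (24.71−17.53) − (22.06−18.42) = 7.18 − 3.64 = 3.54; fold change = 2^-3.54 = 0.086
Tgfb2: ΔΔCt = (22.59−17.53) − (27.80−18.42) = 5.06 − 9.38 = -4.32; fold change = 2^4.32 = 19.973
Irf7: ΔΔCt = (26.65−17.53) − (22.53−18.42) = 9.12 − 4.11 = 5.01; fold change = 2^-5.01 = 0.031
Irf7 has the largest |ΔΔCt| = 5.01.

0.031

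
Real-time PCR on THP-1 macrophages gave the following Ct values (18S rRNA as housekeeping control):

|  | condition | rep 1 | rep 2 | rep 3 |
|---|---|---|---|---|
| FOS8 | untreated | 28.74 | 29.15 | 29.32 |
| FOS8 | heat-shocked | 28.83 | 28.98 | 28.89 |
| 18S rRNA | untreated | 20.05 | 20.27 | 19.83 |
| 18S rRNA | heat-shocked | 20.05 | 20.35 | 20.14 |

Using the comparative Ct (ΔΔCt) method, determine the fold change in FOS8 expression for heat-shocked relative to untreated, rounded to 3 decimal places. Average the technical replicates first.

1.231

Mean Ct: FOS8 untreated 29.070; FOS8 heat-shocked 28.900; 18S rRNA untreated 20.050; 18S rRNA heat-shocked 20.180
ΔCt(untreated) = 29.070 − 20.050 = 9.020
ΔCt(heat-shocked) = 28.900 − 20.180 = 8.720
ΔΔCt = 8.720 − 9.020 = -0.300
Fold change = 2^(−(-0.300)) = 2^0.300 = 1.2311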